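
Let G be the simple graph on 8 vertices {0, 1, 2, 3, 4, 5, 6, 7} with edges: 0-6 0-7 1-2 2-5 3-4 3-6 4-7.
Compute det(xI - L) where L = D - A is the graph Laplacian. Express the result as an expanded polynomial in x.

With the vertex order [0, 1, 2, 3, 4, 5, 6, 7], the degrees are [2, 1, 2, 2, 2, 1, 2, 2], giving D = diag(2, 1, 2, 2, 2, 1, 2, 2) and L = D - A. L has integer entries, so p(x) = det(xI - L) has integer coefficients. Expanding the determinant yields x^8 - 14x^7 + 78x^6 - 220x^5 + 330x^4 - 250x^3 + 75x^2. The constant term is 0 because L is singular (the all-ones vector lies in its kernel). The eigenvalues sum to 14, which equals trace(L) = 2|E|.

x^8 - 14x^7 + 78x^6 - 220x^5 + 330x^4 - 250x^3 + 75x^2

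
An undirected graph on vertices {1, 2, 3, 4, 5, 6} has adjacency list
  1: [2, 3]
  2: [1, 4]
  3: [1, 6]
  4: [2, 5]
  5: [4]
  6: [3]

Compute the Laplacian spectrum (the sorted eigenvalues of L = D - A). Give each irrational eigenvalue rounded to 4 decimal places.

Each diagonal entry of L is the vertex degree and each off-diagonal entry is -1 where an edge is present, 0 otherwise; in the order [1, 2, 3, 4, 5, 6] the diagonal is [2, 2, 2, 2, 1, 1]. L is symmetric positive semidefinite, so every eigenvalue is real and nonnegative. The eigenvalues sum to 10, which equals trace(L) = 2|E|. There is one zero in the spectrum, matching the 1 component.

[0, 0.2679, 1, 2, 3, 3.7321]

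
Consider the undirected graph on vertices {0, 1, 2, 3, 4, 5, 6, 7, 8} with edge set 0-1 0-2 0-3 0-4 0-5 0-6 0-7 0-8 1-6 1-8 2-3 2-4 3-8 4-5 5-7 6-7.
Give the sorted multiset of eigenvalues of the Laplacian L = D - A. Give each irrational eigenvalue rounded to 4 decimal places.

[0, 1.5858, 1.5858, 3, 3, 4.4142, 4.4142, 5, 9]

Reading degrees in the order [0, 1, 2, 3, 4, 5, 6, 7, 8] gives [8, 3, 3, 3, 3, 3, 3, 3, 3]; set D = diag(8, 3, 3, 3, 3, 3, 3, 3, 3) and form L = D - A. L is symmetric positive semidefinite, so every eigenvalue is real and nonnegative.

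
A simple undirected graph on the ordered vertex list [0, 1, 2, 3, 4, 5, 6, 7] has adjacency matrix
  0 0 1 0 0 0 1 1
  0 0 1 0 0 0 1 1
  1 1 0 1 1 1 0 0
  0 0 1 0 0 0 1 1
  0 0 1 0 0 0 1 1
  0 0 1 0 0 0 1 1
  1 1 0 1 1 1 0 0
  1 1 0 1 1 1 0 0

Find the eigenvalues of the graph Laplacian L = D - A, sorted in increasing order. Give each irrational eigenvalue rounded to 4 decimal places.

[0, 3, 3, 3, 3, 5, 5, 8]

Each diagonal entry of L is the vertex degree and each off-diagonal entry is -1 where an edge is present, 0 otherwise; in the order [0, 1, 2, 3, 4, 5, 6, 7] the diagonal is [3, 3, 5, 3, 3, 3, 5, 5]. L is symmetric positive semidefinite, so every eigenvalue is real and nonnegative. The largest eigenvalue, 8, is at most the vertex count 8.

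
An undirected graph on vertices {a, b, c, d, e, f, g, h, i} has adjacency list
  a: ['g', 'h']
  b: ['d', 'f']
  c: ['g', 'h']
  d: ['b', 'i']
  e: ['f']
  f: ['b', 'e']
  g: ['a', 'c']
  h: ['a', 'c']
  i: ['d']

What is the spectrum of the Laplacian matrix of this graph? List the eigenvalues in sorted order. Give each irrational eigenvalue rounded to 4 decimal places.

[0, 0, 0.3820, 1.3820, 2, 2, 2.6180, 3.6180, 4]

With the vertex order [a, b, c, d, e, f, g, h, i], the degrees are [2, 2, 2, 2, 1, 2, 2, 2, 1], giving D = diag(2, 2, 2, 2, 1, 2, 2, 2, 1) and L = D - A. L is symmetric positive semidefinite, so every eigenvalue is real and nonnegative. The 2 zero eigenvalues correspond to the 2 connected components. There are 2 zeros in the spectrum, matching the 2 components.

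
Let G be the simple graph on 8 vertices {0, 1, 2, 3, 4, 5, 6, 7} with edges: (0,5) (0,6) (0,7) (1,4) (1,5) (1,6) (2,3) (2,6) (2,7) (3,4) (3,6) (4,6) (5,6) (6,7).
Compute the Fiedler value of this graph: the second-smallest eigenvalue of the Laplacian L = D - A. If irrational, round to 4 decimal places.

1.7530

Reading degrees in the order [0, 1, 2, 3, 4, 5, 6, 7] gives [3, 3, 3, 3, 3, 3, 7, 3]; set D = diag(3, 3, 3, 3, 3, 3, 7, 3) and form L = D - A. Computing the eigenvalues of L and sorting gives [0, 1.7530, 1.7530, 3.4450, 3.4450, 4.8019, 4.8019, 8]. The Fiedler value lambda_2 = 1.7530 is strictly positive, so the graph is connected. The eigenvalues sum to 28, which equals trace(L) = 2|E|. The largest eigenvalue, 8, is at most the vertex count 8.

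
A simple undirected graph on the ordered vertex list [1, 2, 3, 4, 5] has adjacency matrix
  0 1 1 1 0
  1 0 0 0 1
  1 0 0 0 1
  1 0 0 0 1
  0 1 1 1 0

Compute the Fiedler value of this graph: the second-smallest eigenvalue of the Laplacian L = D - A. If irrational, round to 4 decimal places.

Reading degrees in the order [1, 2, 3, 4, 5] gives [3, 2, 2, 2, 3]; set D = diag(3, 2, 2, 2, 3) and form L = D - A. The sorted Laplacian eigenvalues are [0, 2, 2, 3, 5]; the algebraic connectivity is the second entry, 2. The eigenvalues sum to 12, which equals trace(L) = 2|E|. The largest eigenvalue, 5, is at most the vertex count 5.

2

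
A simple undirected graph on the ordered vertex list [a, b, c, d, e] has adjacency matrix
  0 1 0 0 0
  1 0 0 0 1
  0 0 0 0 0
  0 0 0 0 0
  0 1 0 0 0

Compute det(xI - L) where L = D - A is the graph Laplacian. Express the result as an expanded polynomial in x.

Each diagonal entry of L is the vertex degree and each off-diagonal entry is -1 where an edge is present, 0 otherwise; in the order [a, b, c, d, e] the diagonal is [1, 2, 0, 0, 1]. L has integer entries, so p(x) = det(xI - L) has integer coefficients. Expanding the determinant yields x^5 - 4x^4 + 3x^3. The constant term is 0 because L is singular (the all-ones vector lies in its kernel). The largest eigenvalue, 3, is at most the vertex count 5. There are 3 zeros in the spectrum, matching the 3 components.

x^5 - 4x^4 + 3x^3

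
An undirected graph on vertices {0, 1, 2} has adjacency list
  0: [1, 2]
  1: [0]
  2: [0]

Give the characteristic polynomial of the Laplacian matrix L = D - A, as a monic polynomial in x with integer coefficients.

x^3 - 4x^2 + 3x

With the vertex order [0, 1, 2], the degrees are [2, 1, 1], giving D = diag(2, 1, 1) and L = D - A. L has integer entries, so p(x) = det(xI - L) has integer coefficients. Expanding the determinant yields x^3 - 4x^2 + 3x. Since p(0) = det(-L) = 0, x divides p(x). By the matrix-tree theorem the graph has (1/3) * product of the nonzero eigenvalues = 1 spanning tree. The eigenvalues sum to 4, which equals trace(L) = 2|E|.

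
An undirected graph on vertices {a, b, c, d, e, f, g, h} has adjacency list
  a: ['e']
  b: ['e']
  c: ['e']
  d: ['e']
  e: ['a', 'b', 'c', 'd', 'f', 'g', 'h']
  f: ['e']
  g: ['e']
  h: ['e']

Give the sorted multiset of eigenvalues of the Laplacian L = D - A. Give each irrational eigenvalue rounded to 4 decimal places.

With the vertex order [a, b, c, d, e, f, g, h], the degrees are [1, 1, 1, 1, 7, 1, 1, 1], giving D = diag(1, 1, 1, 1, 7, 1, 1, 1) and L = D - A. L is symmetric positive semidefinite, so every eigenvalue is real and nonnegative.

[0, 1, 1, 1, 1, 1, 1, 8]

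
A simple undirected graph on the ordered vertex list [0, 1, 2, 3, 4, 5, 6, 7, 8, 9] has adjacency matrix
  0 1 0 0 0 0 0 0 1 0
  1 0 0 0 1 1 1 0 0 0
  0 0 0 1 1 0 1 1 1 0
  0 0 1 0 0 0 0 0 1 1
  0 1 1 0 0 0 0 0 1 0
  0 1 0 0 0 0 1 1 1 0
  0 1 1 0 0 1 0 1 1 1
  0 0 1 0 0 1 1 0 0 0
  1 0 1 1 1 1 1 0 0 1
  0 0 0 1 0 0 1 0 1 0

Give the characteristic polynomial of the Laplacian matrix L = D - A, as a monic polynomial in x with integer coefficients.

Reading degrees in the order [0, 1, 2, 3, 4, 5, 6, 7, 8, 9] gives [2, 4, 5, 3, 3, 4, 6, 3, 7, 3]; set D = diag(2, 4, 5, 3, 3, 4, 6, 3, 7, 3) and form L = D - A. L has integer entries, so p(x) = det(xI - L) has integer coefficients. Expanding the determinant yields x^10 - 40x^9 + 689x^8 - 6700x^7 + 40488x^6 - 157496x^5 + 393932x^4 - 610308x^3 + 531015x^2 - 197600x. Since p(0) = det(-L) = 0, x divides p(x). There is one zero in the spectrum, matching the 1 component.

x^10 - 40x^9 + 689x^8 - 6700x^7 + 40488x^6 - 157496x^5 + 393932x^4 - 610308x^3 + 531015x^2 - 197600x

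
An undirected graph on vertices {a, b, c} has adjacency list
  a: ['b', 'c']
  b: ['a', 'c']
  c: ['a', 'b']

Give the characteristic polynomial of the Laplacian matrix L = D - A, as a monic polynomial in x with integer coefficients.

x^3 - 6x^2 + 9x

Each diagonal entry of L is the vertex degree and each off-diagonal entry is -1 where an edge is present, 0 otherwise; in the order [a, b, c] the diagonal is [2, 2, 2]. L has integer entries, so p(x) = det(xI - L) has integer coefficients. Expanding the determinant yields x^3 - 6x^2 + 9x. The constant term is 0 because L is singular (the all-ones vector lies in its kernel).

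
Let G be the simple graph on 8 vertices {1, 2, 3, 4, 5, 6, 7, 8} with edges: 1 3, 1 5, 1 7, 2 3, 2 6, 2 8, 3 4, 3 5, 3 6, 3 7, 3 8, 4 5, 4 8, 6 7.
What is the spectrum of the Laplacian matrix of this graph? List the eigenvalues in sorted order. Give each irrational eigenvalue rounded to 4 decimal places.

Each diagonal entry of L is the vertex degree and each off-diagonal entry is -1 where an edge is present, 0 otherwise; in the order [1, 2, 3, 4, 5, 6, 7, 8] the diagonal is [3, 3, 7, 3, 3, 3, 3, 3]. Diagonalising L (or applying a numerical eigensolver to the 8x8 matrix) gives the spectrum above. The single zero eigenvalue shows the graph is connected. By the matrix-tree theorem the graph has (1/8) * product of the nonzero eigenvalues = 841 spanning trees.

[0, 1.7530, 1.7530, 3.4450, 3.4450, 4.8019, 4.8019, 8]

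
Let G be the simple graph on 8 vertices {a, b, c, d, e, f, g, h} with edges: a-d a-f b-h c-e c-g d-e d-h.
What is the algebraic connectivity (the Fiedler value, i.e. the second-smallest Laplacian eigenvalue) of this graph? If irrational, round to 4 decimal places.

0.2434

With the vertex order [a, b, c, d, e, f, g, h], the degrees are [2, 1, 2, 3, 2, 1, 1, 2], giving D = diag(2, 1, 2, 3, 2, 1, 1, 2) and L = D - A. The smallest Laplacian eigenvalue is always 0. The next one, lambda_2 = 0.2434, measures how hard the graph is to disconnect: larger values mean better connectivity. The eigenvalues sum to 14, which equals trace(L) = 2|E|.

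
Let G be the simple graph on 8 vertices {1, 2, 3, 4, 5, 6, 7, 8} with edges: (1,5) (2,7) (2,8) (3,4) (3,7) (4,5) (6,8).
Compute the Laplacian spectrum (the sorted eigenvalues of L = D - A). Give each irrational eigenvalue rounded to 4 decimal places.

[0, 0.1522, 0.5858, 1.2346, 2, 2.7654, 3.4142, 3.8478]

With the vertex order [1, 2, 3, 4, 5, 6, 7, 8], the degrees are [1, 2, 2, 2, 2, 1, 2, 2], giving D = diag(1, 2, 2, 2, 2, 1, 2, 2) and L = D - A. Diagonalising L (or applying a numerical eigensolver to the 8x8 matrix) gives the spectrum above. The largest eigenvalue, 3.8478, is at most the vertex count 8. The eigenvalues sum to 14, which equals trace(L) = 2|E|.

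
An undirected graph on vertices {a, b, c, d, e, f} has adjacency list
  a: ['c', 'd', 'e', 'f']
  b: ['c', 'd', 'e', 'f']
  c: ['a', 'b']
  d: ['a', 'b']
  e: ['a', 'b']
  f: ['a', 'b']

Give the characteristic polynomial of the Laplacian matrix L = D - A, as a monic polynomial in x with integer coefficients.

With the vertex order [a, b, c, d, e, f], the degrees are [4, 4, 2, 2, 2, 2], giving D = diag(4, 4, 2, 2, 2, 2) and L = D - A. Computing det(xI - L) by cofactor expansion (or equivalently via sum-over-permutations) gives x^6 - 16x^5 + 96x^4 - 272x^3 + 368x^2 - 192x. Since p(0) = det(-L) = 0, x divides p(x). By the matrix-tree theorem the graph has (1/6) * product of the nonzero eigenvalues = 32 spanning trees.

x^6 - 16x^5 + 96x^4 - 272x^3 + 368x^2 - 192x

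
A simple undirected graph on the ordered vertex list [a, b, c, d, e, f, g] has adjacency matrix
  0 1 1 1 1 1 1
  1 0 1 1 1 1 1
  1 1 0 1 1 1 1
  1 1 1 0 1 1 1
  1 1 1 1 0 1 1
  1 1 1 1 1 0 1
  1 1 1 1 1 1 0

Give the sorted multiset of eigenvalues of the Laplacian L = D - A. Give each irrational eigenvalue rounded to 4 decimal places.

Reading degrees in the order [a, b, c, d, e, f, g] gives [6, 6, 6, 6, 6, 6, 6]; set D = diag(6, 6, 6, 6, 6, 6, 6) and form L = D - A. Diagonalising L (or applying a numerical eigensolver to the 7x7 matrix) gives the spectrum above. The single zero eigenvalue shows the graph is connected. The largest eigenvalue, 7, is at most the vertex count 7. The eigenvalues sum to 42, which equals trace(L) = 2|E|.

[0, 7, 7, 7, 7, 7, 7]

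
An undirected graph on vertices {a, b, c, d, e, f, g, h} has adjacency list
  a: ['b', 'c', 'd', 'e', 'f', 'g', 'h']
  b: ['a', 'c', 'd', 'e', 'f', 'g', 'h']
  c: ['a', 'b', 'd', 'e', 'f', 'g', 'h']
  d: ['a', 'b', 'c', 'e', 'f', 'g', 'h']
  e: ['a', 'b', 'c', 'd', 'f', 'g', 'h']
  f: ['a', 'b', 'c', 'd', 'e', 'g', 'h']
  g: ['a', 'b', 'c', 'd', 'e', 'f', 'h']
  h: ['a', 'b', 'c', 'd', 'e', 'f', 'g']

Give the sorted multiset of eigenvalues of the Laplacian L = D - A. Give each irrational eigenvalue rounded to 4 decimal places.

Each diagonal entry of L is the vertex degree and each off-diagonal entry is -1 where an edge is present, 0 otherwise; in the order [a, b, c, d, e, f, g, h] the diagonal is [7, 7, 7, 7, 7, 7, 7, 7]. Diagonalising L (or applying a numerical eigensolver to the 8x8 matrix) gives the spectrum above.

[0, 8, 8, 8, 8, 8, 8, 8]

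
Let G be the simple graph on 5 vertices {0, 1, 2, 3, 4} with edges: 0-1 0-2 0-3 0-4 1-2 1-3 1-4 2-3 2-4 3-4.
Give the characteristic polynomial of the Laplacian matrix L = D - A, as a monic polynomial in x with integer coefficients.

x^5 - 20x^4 + 150x^3 - 500x^2 + 625x

Reading degrees in the order [0, 1, 2, 3, 4] gives [4, 4, 4, 4, 4]; set D = diag(4, 4, 4, 4, 4) and form L = D - A. The eigenvalues of L are [0, 5, 5, 5, 5]; the characteristic polynomial is the product of (x - lambda_i), which multiplies out to x^5 - 20x^4 + 150x^3 - 500x^2 + 625x. The coefficient of x^4 equals -trace(L) = -20, matching the sum of degrees.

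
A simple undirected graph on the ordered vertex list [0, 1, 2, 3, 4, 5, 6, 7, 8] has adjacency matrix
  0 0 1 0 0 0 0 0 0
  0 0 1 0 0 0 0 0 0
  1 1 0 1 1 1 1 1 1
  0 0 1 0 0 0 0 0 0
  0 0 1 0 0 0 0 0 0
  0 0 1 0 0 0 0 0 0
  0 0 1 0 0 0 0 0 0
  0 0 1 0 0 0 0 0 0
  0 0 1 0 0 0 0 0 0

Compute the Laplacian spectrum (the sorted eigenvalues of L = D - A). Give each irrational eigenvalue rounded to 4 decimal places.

[0, 1, 1, 1, 1, 1, 1, 1, 9]

With the vertex order [0, 1, 2, 3, 4, 5, 6, 7, 8], the degrees are [1, 1, 8, 1, 1, 1, 1, 1, 1], giving D = diag(1, 1, 8, 1, 1, 1, 1, 1, 1) and L = D - A. Since every row of L sums to 0, the all-ones vector is in the kernel and 0 is an eigenvalue. The single zero eigenvalue shows the graph is connected.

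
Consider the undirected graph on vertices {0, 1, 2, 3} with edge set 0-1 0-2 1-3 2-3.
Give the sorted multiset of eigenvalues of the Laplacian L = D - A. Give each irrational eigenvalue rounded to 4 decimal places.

Reading degrees in the order [0, 1, 2, 3] gives [2, 2, 2, 2]; set D = diag(2, 2, 2, 2) and form L = D - A. Diagonalising L (or applying a numerical eigensolver to the 4x4 matrix) gives the spectrum above. By the matrix-tree theorem the graph has (1/4) * product of the nonzero eigenvalues = 4 spanning trees.

[0, 2, 2, 4]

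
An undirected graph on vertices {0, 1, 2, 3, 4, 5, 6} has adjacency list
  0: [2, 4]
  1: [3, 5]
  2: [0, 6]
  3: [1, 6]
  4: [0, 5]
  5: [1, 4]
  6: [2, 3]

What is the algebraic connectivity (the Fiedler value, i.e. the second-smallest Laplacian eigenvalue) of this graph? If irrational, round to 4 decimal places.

Reading degrees in the order [0, 1, 2, 3, 4, 5, 6] gives [2, 2, 2, 2, 2, 2, 2]; set D = diag(2, 2, 2, 2, 2, 2, 2) and form L = D - A. The smallest Laplacian eigenvalue is always 0. The next one, lambda_2 = 0.7530, measures how hard the graph is to disconnect: larger values mean better connectivity. The eigenvalues sum to 14, which equals trace(L) = 2|E|. The largest eigenvalue, 3.8019, is at most the vertex count 7.

0.7530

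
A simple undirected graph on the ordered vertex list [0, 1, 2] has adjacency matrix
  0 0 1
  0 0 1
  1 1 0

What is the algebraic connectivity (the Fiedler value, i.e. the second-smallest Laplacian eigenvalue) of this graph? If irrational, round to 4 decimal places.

1

Each diagonal entry of L is the vertex degree and each off-diagonal entry is -1 where an edge is present, 0 otherwise; in the order [0, 1, 2] the diagonal is [1, 1, 2]. The smallest Laplacian eigenvalue is always 0. The next one, lambda_2 = 1, measures how hard the graph is to disconnect: larger values mean better connectivity. There is one zero in the spectrum, matching the 1 component.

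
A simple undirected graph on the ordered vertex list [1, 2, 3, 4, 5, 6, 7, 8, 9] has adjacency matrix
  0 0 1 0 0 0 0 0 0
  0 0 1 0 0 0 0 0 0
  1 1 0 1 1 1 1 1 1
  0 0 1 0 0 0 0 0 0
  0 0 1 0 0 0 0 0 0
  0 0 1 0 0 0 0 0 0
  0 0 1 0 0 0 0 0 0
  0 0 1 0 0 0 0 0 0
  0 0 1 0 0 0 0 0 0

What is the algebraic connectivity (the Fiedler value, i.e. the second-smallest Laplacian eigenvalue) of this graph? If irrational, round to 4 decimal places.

1

With the vertex order [1, 2, 3, 4, 5, 6, 7, 8, 9], the degrees are [1, 1, 8, 1, 1, 1, 1, 1, 1], giving D = diag(1, 1, 8, 1, 1, 1, 1, 1, 1) and L = D - A. The sorted Laplacian eigenvalues are [0, 1, 1, 1, 1, 1, 1, 1, 9]; the algebraic connectivity is the second entry, 1. The largest eigenvalue, 9, is at most the vertex count 9.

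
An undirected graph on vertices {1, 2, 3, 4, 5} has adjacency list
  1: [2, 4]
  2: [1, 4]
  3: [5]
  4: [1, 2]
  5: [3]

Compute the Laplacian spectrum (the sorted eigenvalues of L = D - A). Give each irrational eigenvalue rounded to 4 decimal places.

Each diagonal entry of L is the vertex degree and each off-diagonal entry is -1 where an edge is present, 0 otherwise; in the order [1, 2, 3, 4, 5] the diagonal is [2, 2, 1, 2, 1]. Diagonalising L (or applying a numerical eigensolver to the 5x5 matrix) gives the spectrum above. The 2 zero eigenvalues correspond to the 2 connected components. The eigenvalues sum to 8, which equals trace(L) = 2|E|. There are 2 zeros in the spectrum, matching the 2 components.

[0, 0, 2, 3, 3]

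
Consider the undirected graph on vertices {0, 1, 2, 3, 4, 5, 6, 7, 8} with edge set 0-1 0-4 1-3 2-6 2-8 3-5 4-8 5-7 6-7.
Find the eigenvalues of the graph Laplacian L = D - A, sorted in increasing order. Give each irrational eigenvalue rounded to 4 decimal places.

With the vertex order [0, 1, 2, 3, 4, 5, 6, 7, 8], the degrees are [2, 2, 2, 2, 2, 2, 2, 2, 2], giving D = diag(2, 2, 2, 2, 2, 2, 2, 2, 2) and L = D - A. The multiplicity of 0 as a Laplacian eigenvalue equals the number of connected components. The single zero eigenvalue shows the graph is connected. There is one zero in the spectrum, matching the 1 component.

[0, 0.4679, 0.4679, 1.6527, 1.6527, 3, 3, 3.8794, 3.8794]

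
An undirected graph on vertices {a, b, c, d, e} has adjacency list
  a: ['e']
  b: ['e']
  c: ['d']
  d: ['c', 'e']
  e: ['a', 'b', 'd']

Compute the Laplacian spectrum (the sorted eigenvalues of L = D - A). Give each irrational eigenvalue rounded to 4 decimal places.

Each diagonal entry of L is the vertex degree and each off-diagonal entry is -1 where an edge is present, 0 otherwise; in the order [a, b, c, d, e] the diagonal is [1, 1, 1, 2, 3]. The multiplicity of 0 as a Laplacian eigenvalue equals the number of connected components. The single zero eigenvalue shows the graph is connected. By the matrix-tree theorem the graph has (1/5) * product of the nonzero eigenvalues = 1 spanning tree.

[0, 0.5188, 1, 2.3111, 4.1701]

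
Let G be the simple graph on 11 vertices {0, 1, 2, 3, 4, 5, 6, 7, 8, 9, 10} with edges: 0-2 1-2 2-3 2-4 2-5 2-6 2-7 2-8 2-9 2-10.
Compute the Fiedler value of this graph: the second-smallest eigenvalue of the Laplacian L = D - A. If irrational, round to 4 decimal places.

Reading degrees in the order [0, 1, 2, 3, 4, 5, 6, 7, 8, 9, 10] gives [1, 1, 10, 1, 1, 1, 1, 1, 1, 1, 1]; set D = diag(1, 1, 10, 1, 1, 1, 1, 1, 1, 1, 1) and form L = D - A. The smallest Laplacian eigenvalue is always 0. The next one, lambda_2 = 1, measures how hard the graph is to disconnect: larger values mean better connectivity.

1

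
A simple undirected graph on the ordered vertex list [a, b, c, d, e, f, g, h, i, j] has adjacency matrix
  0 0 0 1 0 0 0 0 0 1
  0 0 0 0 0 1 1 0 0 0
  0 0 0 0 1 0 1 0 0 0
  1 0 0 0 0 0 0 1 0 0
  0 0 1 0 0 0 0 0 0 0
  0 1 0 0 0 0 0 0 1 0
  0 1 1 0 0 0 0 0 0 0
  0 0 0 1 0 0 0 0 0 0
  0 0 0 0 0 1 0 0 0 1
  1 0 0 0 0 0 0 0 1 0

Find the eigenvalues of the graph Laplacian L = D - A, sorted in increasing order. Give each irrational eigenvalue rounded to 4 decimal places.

[0, 0.0979, 0.3820, 0.8244, 1.3820, 2, 2.6180, 3.1756, 3.6180, 3.9021]

Reading degrees in the order [a, b, c, d, e, f, g, h, i, j] gives [2, 2, 2, 2, 1, 2, 2, 1, 2, 2]; set D = diag(2, 2, 2, 2, 1, 2, 2, 1, 2, 2) and form L = D - A. The multiplicity of 0 as a Laplacian eigenvalue equals the number of connected components. The single zero eigenvalue shows the graph is connected.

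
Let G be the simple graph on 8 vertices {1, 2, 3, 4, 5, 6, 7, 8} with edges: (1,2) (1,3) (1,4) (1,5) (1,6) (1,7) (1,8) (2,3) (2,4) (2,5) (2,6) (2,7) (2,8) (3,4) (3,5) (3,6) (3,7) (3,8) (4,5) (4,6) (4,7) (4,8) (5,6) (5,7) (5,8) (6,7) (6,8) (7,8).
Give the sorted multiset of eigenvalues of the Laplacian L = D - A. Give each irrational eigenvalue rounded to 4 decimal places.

With the vertex order [1, 2, 3, 4, 5, 6, 7, 8], the degrees are [7, 7, 7, 7, 7, 7, 7, 7], giving D = diag(7, 7, 7, 7, 7, 7, 7, 7) and L = D - A. Diagonalising L (or applying a numerical eigensolver to the 8x8 matrix) gives the spectrum above. The single zero eigenvalue shows the graph is connected. There is one zero in the spectrum, matching the 1 component.

[0, 8, 8, 8, 8, 8, 8, 8]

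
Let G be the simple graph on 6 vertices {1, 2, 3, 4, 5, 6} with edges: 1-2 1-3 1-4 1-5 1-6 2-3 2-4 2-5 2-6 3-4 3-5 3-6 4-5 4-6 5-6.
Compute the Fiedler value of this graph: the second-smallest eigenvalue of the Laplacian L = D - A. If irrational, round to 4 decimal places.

6

Reading degrees in the order [1, 2, 3, 4, 5, 6] gives [5, 5, 5, 5, 5, 5]; set D = diag(5, 5, 5, 5, 5, 5) and form L = D - A. Computing the eigenvalues of L and sorting gives [0, 6, 6, 6, 6, 6]. The Fiedler value lambda_2 = 6 is strictly positive, so the graph is connected. The eigenvalues sum to 30, which equals trace(L) = 2|E|. The largest eigenvalue, 6, is at most the vertex count 6.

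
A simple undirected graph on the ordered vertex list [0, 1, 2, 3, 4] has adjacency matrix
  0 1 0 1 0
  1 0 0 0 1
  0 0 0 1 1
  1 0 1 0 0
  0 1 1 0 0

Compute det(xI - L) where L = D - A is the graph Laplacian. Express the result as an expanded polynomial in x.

x^5 - 10x^4 + 35x^3 - 50x^2 + 25x

Each diagonal entry of L is the vertex degree and each off-diagonal entry is -1 where an edge is present, 0 otherwise; in the order [0, 1, 2, 3, 4] the diagonal is [2, 2, 2, 2, 2]. L has integer entries, so p(x) = det(xI - L) has integer coefficients. Expanding the determinant yields x^5 - 10x^4 + 35x^3 - 50x^2 + 25x. The constant term is 0 because L is singular (the all-ones vector lies in its kernel).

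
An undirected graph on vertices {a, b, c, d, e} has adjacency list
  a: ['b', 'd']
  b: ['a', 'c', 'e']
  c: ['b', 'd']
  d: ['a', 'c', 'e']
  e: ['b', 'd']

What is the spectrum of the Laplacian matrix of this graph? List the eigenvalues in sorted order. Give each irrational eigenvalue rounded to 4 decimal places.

[0, 2, 2, 3, 5]

Each diagonal entry of L is the vertex degree and each off-diagonal entry is -1 where an edge is present, 0 otherwise; in the order [a, b, c, d, e] the diagonal is [2, 3, 2, 3, 2]. Since every row of L sums to 0, the all-ones vector is in the kernel and 0 is an eigenvalue. The single zero eigenvalue shows the graph is connected.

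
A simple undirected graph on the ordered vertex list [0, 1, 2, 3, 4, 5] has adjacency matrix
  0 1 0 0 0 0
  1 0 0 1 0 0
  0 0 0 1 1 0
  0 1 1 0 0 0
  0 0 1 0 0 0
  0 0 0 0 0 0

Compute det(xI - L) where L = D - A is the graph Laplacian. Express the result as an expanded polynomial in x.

x^6 - 8x^5 + 21x^4 - 20x^3 + 5x^2

With the vertex order [0, 1, 2, 3, 4, 5], the degrees are [1, 2, 2, 2, 1, 0], giving D = diag(1, 2, 2, 2, 1, 0) and L = D - A. L has integer entries, so p(x) = det(xI - L) has integer coefficients. Expanding the determinant yields x^6 - 8x^5 + 21x^4 - 20x^3 + 5x^2. The coefficient of x^5 equals -trace(L) = -8, matching the sum of degrees. The largest eigenvalue, 3.6180, is at most the vertex count 6. The eigenvalues sum to 8, which equals trace(L) = 2|E|.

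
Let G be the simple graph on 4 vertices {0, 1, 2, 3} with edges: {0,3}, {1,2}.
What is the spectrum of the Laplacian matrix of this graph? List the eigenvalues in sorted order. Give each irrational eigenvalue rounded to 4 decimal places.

[0, 0, 2, 2]

Each diagonal entry of L is the vertex degree and each off-diagonal entry is -1 where an edge is present, 0 otherwise; in the order [0, 1, 2, 3] the diagonal is [1, 1, 1, 1]. Since every row of L sums to 0, the all-ones vector is in the kernel and 0 is an eigenvalue. The 2 zero eigenvalues correspond to the 2 connected components. There are 2 zeros in the spectrum, matching the 2 components.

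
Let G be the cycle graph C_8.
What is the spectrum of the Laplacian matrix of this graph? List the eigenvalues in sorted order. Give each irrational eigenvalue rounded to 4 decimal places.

[0, 0.5858, 0.5858, 2, 2, 3.4142, 3.4142, 4]

The graph has 8 vertices and degree multiset [2, 2, 2, 2, 2, 2, 2, 2]; D is the diagonal matrix of degrees and L = D - A. Since every row of L sums to 0, the all-ones vector is in the kernel and 0 is an eigenvalue. The single zero eigenvalue shows the graph is connected. The largest eigenvalue, 4, is at most the vertex count 8. By the matrix-tree theorem the graph has (1/8) * product of the nonzero eigenvalues = 8 spanning trees.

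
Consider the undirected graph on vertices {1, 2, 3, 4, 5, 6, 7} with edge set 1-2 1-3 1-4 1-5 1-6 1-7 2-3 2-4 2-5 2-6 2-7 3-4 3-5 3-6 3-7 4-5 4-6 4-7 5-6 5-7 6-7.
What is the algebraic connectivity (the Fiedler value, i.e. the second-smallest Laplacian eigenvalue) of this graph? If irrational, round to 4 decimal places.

7

Reading degrees in the order [1, 2, 3, 4, 5, 6, 7] gives [6, 6, 6, 6, 6, 6, 6]; set D = diag(6, 6, 6, 6, 6, 6, 6) and form L = D - A. Computing the eigenvalues of L and sorting gives [0, 7, 7, 7, 7, 7, 7]. The Fiedler value lambda_2 = 7 is strictly positive, so the graph is connected.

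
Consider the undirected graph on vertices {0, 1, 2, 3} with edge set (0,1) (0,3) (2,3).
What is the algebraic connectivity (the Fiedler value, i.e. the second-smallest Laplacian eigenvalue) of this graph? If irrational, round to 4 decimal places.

0.5858

With the vertex order [0, 1, 2, 3], the degrees are [2, 1, 1, 2], giving D = diag(2, 1, 1, 2) and L = D - A. Computing the eigenvalues of L and sorting gives [0, 0.5858, 2, 3.4142]. The Fiedler value lambda_2 = 0.5858 is strictly positive, so the graph is connected. By the matrix-tree theorem the graph has (1/4) * product of the nonzero eigenvalues = 1 spanning tree.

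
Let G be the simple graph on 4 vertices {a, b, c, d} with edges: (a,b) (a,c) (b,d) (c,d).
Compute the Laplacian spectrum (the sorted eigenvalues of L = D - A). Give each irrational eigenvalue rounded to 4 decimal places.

Reading degrees in the order [a, b, c, d] gives [2, 2, 2, 2]; set D = diag(2, 2, 2, 2) and form L = D - A. L is symmetric positive semidefinite, so every eigenvalue is real and nonnegative. The single zero eigenvalue shows the graph is connected. There is one zero in the spectrum, matching the 1 component.

[0, 2, 2, 4]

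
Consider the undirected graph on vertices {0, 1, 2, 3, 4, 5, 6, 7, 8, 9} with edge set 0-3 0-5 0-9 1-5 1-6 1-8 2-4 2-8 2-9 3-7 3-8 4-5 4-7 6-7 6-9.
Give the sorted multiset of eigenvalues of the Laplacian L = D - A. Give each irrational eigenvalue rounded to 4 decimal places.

Each diagonal entry of L is the vertex degree and each off-diagonal entry is -1 where an edge is present, 0 otherwise; in the order [0, 1, 2, 3, 4, 5, 6, 7, 8, 9] the diagonal is [3, 3, 3, 3, 3, 3, 3, 3, 3, 3]. The multiplicity of 0 as a Laplacian eigenvalue equals the number of connected components. The single zero eigenvalue shows the graph is connected.

[0, 2, 2, 2, 2, 2, 5, 5, 5, 5]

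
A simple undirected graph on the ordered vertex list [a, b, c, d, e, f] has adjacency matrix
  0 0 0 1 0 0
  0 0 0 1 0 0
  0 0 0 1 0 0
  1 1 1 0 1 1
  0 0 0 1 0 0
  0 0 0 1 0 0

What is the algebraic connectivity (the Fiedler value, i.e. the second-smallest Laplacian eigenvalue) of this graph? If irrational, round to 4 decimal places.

With the vertex order [a, b, c, d, e, f], the degrees are [1, 1, 1, 5, 1, 1], giving D = diag(1, 1, 1, 5, 1, 1) and L = D - A. Computing the eigenvalues of L and sorting gives [0, 1, 1, 1, 1, 6]. The Fiedler value lambda_2 = 1 is strictly positive, so the graph is connected.

1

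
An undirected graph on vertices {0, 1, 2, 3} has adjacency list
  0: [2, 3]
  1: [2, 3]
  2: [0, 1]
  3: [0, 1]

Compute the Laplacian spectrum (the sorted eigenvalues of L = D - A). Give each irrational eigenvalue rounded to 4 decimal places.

Each diagonal entry of L is the vertex degree and each off-diagonal entry is -1 where an edge is present, 0 otherwise; in the order [0, 1, 2, 3] the diagonal is [2, 2, 2, 2]. The multiplicity of 0 as a Laplacian eigenvalue equals the number of connected components.

[0, 2, 2, 4]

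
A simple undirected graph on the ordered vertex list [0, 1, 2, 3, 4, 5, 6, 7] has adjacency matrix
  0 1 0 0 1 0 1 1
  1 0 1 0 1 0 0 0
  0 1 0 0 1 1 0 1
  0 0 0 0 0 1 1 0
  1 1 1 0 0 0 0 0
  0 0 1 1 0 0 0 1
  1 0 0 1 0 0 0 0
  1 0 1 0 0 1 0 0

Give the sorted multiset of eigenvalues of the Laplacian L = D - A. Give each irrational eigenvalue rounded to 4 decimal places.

Each diagonal entry of L is the vertex degree and each off-diagonal entry is -1 where an edge is present, 0 otherwise; in the order [0, 1, 2, 3, 4, 5, 6, 7] the diagonal is [4, 3, 4, 2, 3, 3, 2, 3]. L is symmetric positive semidefinite, so every eigenvalue is real and nonnegative. The eigenvalues sum to 24, which equals trace(L) = 2|E|. There is one zero in the spectrum, matching the 1 component.

[0, 1, 1.7216, 2.6826, 4, 4, 4.7046, 5.8912]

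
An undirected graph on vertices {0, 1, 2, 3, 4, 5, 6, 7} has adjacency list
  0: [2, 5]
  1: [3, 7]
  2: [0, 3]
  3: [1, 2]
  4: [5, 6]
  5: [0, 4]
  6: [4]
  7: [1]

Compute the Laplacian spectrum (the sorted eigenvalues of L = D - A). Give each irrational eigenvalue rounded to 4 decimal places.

[0, 0.1522, 0.5858, 1.2346, 2, 2.7654, 3.4142, 3.8478]

Each diagonal entry of L is the vertex degree and each off-diagonal entry is -1 where an edge is present, 0 otherwise; in the order [0, 1, 2, 3, 4, 5, 6, 7] the diagonal is [2, 2, 2, 2, 2, 2, 1, 1]. Diagonalising L (or applying a numerical eigensolver to the 8x8 matrix) gives the spectrum above. By the matrix-tree theorem the graph has (1/8) * product of the nonzero eigenvalues = 1 spanning tree.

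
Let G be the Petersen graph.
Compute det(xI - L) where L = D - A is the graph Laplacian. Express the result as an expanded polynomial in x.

The graph has 10 vertices and degree multiset [3, 3, 3, 3, 3, 3, 3, 3, 3, 3]; D is the diagonal matrix of degrees and L = D - A. The eigenvalues of L are [0, 2, 2, 2, 2, 2, 5, 5, 5, 5]; the characteristic polynomial is the product of (x - lambda_i), which multiplies out to x^10 - 30x^9 + 390x^8 - 2880x^7 + 13305x^6 - 39882x^5 + 77640x^4 - 94800x^3 + 66000x^2 - 20000x. The constant term is 0 because L is singular (the all-ones vector lies in its kernel).

x^10 - 30x^9 + 390x^8 - 2880x^7 + 13305x^6 - 39882x^5 + 77640x^4 - 94800x^3 + 66000x^2 - 20000x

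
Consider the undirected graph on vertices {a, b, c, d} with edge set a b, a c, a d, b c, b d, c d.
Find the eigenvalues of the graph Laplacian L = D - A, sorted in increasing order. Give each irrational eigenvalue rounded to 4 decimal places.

With the vertex order [a, b, c, d], the degrees are [3, 3, 3, 3], giving D = diag(3, 3, 3, 3) and L = D - A. Diagonalising L (or applying a numerical eigensolver to the 4x4 matrix) gives the spectrum above. The single zero eigenvalue shows the graph is connected.

[0, 4, 4, 4]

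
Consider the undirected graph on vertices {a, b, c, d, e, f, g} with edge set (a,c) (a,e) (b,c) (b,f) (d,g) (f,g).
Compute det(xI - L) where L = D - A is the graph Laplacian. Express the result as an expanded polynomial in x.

x^7 - 12x^6 + 55x^5 - 120x^4 + 126x^3 - 56x^2 + 7x

Reading degrees in the order [a, b, c, d, e, f, g] gives [2, 2, 2, 1, 1, 2, 2]; set D = diag(2, 2, 2, 1, 1, 2, 2) and form L = D - A. Computing det(xI - L) by cofactor expansion (or equivalently via sum-over-permutations) gives x^7 - 12x^6 + 55x^5 - 120x^4 + 126x^3 - 56x^2 + 7x. The coefficient of x^6 equals -trace(L) = -12, matching the sum of degrees. The largest eigenvalue, 3.8019, is at most the vertex count 7. By the matrix-tree theorem the graph has (1/7) * product of the nonzero eigenvalues = 1 spanning tree.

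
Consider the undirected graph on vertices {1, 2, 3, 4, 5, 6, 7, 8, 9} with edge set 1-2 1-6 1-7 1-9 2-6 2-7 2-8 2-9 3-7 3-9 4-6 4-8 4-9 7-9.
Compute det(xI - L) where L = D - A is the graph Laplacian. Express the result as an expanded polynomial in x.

x^9 - 28x^8 + 324x^7 - 2000x^6 + 7078x^5 - 14280x^4 + 15105x^3 - 6408x^2

Each diagonal entry of L is the vertex degree and each off-diagonal entry is -1 where an edge is present, 0 otherwise; in the order [1, 2, 3, 4, 5, 6, 7, 8, 9] the diagonal is [4, 5, 2, 3, 0, 3, 4, 2, 5]. L has integer entries, so p(x) = det(xI - L) has integer coefficients. Expanding the determinant yields x^9 - 28x^8 + 324x^7 - 2000x^6 + 7078x^5 - 14280x^4 + 15105x^3 - 6408x^2. The constant term is 0 because L is singular (the all-ones vector lies in its kernel). The largest eigenvalue, 6.7426, is at most the vertex count 9.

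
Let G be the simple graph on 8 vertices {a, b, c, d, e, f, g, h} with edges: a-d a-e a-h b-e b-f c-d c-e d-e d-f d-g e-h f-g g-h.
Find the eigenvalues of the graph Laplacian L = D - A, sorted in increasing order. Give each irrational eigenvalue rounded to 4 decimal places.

Reading degrees in the order [a, b, c, d, e, f, g, h] gives [3, 2, 2, 5, 5, 3, 3, 3]; set D = diag(3, 2, 2, 5, 5, 3, 3, 3) and form L = D - A. The multiplicity of 0 as a Laplacian eigenvalue equals the number of connected components. The single zero eigenvalue shows the graph is connected. There is one zero in the spectrum, matching the 1 component. By the matrix-tree theorem the graph has (1/8) * product of the nonzero eigenvalues = 477 spanning trees.

[0, 1.5194, 1.8024, 2.3231, 3.4901, 4.5965, 5.6447, 6.6238]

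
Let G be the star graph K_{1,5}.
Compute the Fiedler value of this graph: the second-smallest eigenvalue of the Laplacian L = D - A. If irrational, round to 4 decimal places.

The graph has 6 vertices and degree multiset [5, 1, 1, 1, 1, 1]; D is the diagonal matrix of degrees and L = D - A. The sorted Laplacian eigenvalues are [0, 1, 1, 1, 1, 6]; the algebraic connectivity is the second entry, 1. The largest eigenvalue, 6, is at most the vertex count 6.

1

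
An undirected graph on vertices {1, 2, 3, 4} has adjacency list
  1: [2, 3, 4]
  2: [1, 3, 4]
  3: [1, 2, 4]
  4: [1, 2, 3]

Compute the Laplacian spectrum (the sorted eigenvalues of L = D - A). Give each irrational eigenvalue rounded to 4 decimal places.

[0, 4, 4, 4]

Reading degrees in the order [1, 2, 3, 4] gives [3, 3, 3, 3]; set D = diag(3, 3, 3, 3) and form L = D - A. The multiplicity of 0 as a Laplacian eigenvalue equals the number of connected components. The single zero eigenvalue shows the graph is connected. There is one zero in the spectrum, matching the 1 component. The eigenvalues sum to 12, which equals trace(L) = 2|E|.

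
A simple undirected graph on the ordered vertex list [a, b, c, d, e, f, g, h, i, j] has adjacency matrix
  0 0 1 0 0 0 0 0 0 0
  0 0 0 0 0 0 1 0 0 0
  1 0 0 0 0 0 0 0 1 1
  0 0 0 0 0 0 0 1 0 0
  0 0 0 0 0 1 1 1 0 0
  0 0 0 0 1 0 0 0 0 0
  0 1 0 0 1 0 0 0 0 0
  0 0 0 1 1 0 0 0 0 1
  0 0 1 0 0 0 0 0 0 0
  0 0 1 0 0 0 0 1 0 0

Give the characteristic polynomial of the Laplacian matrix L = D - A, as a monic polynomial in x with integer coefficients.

With the vertex order [a, b, c, d, e, f, g, h, i, j], the degrees are [1, 1, 3, 1, 3, 1, 2, 3, 1, 2], giving D = diag(1, 1, 3, 1, 3, 1, 2, 3, 1, 2) and L = D - A. Computing det(xI - L) by cofactor expansion (or equivalently via sum-over-permutations) gives x^10 - 18x^9 + 133x^8 - 524x^7 + 1200x^6 - 1638x^5 + 1316x^4 - 590x^3 + 130x^2 - 10x. The coefficient of x^9 equals -trace(L) = -18, matching the sum of degrees. The largest eigenvalue, 4.7351, is at most the vertex count 10.

x^10 - 18x^9 + 133x^8 - 524x^7 + 1200x^6 - 1638x^5 + 1316x^4 - 590x^3 + 130x^2 - 10x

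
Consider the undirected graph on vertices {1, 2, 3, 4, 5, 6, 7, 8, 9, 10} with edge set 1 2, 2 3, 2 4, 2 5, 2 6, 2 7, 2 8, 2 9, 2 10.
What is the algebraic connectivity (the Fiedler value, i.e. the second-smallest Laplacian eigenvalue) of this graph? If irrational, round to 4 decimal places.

1

With the vertex order [1, 2, 3, 4, 5, 6, 7, 8, 9, 10], the degrees are [1, 9, 1, 1, 1, 1, 1, 1, 1, 1], giving D = diag(1, 9, 1, 1, 1, 1, 1, 1, 1, 1) and L = D - A. The sorted Laplacian eigenvalues are [0, 1, 1, 1, 1, 1, 1, 1, 1, 10]; the algebraic connectivity is the second entry, 1. There is one zero in the spectrum, matching the 1 component.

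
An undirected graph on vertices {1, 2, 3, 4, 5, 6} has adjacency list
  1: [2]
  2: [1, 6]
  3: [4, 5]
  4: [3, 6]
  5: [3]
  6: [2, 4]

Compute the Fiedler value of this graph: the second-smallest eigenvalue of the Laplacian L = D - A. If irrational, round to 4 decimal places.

0.2679

With the vertex order [1, 2, 3, 4, 5, 6], the degrees are [1, 2, 2, 2, 1, 2], giving D = diag(1, 2, 2, 2, 1, 2) and L = D - A. The smallest Laplacian eigenvalue is always 0. The next one, lambda_2 = 0.2679, measures how hard the graph is to disconnect: larger values mean better connectivity. There is one zero in the spectrum, matching the 1 component.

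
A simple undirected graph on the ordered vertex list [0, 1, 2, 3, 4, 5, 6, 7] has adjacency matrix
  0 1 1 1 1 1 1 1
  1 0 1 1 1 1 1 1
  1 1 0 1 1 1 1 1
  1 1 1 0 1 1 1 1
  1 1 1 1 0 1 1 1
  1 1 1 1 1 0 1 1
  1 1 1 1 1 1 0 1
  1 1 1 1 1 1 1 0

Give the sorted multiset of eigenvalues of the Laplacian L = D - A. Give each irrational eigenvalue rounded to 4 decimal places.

With the vertex order [0, 1, 2, 3, 4, 5, 6, 7], the degrees are [7, 7, 7, 7, 7, 7, 7, 7], giving D = diag(7, 7, 7, 7, 7, 7, 7, 7) and L = D - A. L is symmetric positive semidefinite, so every eigenvalue is real and nonnegative. The largest eigenvalue, 8, is at most the vertex count 8.

[0, 8, 8, 8, 8, 8, 8, 8]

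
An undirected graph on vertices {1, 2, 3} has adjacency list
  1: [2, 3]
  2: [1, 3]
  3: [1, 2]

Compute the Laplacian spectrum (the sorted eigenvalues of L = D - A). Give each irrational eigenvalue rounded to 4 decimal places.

With the vertex order [1, 2, 3], the degrees are [2, 2, 2], giving D = diag(2, 2, 2) and L = D - A. L is symmetric positive semidefinite, so every eigenvalue is real and nonnegative. There is one zero in the spectrum, matching the 1 component.

[0, 3, 3]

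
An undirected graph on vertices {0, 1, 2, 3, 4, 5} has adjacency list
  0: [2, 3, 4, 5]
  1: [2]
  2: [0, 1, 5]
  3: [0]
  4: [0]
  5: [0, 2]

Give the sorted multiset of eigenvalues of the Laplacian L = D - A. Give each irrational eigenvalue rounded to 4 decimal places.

[0, 0.6314, 1, 1.4738, 3.7877, 5.1071]

Reading degrees in the order [0, 1, 2, 3, 4, 5] gives [4, 1, 3, 1, 1, 2]; set D = diag(4, 1, 3, 1, 1, 2) and form L = D - A. The multiplicity of 0 as a Laplacian eigenvalue equals the number of connected components. The single zero eigenvalue shows the graph is connected.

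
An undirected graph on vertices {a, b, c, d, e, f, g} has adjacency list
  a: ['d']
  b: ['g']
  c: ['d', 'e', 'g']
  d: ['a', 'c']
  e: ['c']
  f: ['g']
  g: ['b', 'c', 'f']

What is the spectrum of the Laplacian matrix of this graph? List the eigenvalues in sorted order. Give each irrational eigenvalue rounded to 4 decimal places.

Reading degrees in the order [a, b, c, d, e, f, g] gives [1, 1, 3, 2, 1, 1, 3]; set D = diag(1, 1, 3, 2, 1, 1, 3) and form L = D - A. Diagonalising L (or applying a numerical eigensolver to the 7x7 matrix) gives the spectrum above.

[0, 0.3217, 0.6802, 1, 2.1397, 3.2297, 4.6287]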